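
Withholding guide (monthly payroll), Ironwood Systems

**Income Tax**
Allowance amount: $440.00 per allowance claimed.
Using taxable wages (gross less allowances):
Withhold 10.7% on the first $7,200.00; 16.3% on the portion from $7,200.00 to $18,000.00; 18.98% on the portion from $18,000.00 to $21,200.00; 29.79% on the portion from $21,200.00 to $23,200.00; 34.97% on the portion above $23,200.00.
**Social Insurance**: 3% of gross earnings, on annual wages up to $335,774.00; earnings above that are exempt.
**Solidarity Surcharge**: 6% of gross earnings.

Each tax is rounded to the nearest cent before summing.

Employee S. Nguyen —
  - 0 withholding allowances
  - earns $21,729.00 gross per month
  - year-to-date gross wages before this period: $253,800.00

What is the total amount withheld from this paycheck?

$5,251.36

Income Tax: taxable = $21,729.00
  $3,138.16 + 29.79% × ($21,729.00 − $21,200.00) = $3,138.16 + 29.79% × $529.00 = $3,295.75
Social Insurance: 3% × $21,729.00 = $651.87
Solidarity Surcharge: 6% × $21,729.00 = $1,303.74
Total: $3,295.75 + $651.87 + $1,303.74 = $5,251.36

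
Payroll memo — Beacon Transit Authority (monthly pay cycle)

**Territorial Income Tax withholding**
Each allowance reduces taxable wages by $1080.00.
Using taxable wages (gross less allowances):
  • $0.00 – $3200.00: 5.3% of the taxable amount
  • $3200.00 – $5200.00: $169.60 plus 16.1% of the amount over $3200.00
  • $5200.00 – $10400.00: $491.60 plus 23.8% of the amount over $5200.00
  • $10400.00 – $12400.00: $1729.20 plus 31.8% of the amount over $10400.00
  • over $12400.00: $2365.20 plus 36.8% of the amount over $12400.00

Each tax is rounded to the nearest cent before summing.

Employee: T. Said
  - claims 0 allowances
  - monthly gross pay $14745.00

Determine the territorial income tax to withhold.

$3228.16

Territorial Income Tax: taxable = $14745.00
  $2365.20 + 36.8% × ($14745.00 − $12400.00) = $2365.20 + 36.8% × $2345.00 = $3228.16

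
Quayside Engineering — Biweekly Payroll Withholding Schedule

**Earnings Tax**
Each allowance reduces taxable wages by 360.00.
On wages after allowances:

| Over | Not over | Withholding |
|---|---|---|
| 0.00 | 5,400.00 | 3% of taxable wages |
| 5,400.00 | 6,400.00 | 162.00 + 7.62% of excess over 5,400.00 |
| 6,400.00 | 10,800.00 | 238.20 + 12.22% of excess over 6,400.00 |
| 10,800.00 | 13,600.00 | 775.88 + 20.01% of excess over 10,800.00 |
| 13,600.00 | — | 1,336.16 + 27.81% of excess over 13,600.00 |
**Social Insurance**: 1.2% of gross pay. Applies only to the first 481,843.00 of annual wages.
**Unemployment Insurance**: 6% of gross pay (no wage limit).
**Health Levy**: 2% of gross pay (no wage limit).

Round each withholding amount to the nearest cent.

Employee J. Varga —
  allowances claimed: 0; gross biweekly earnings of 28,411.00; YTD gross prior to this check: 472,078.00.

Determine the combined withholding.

7,845.16

Earnings Tax: taxable = 28,411.00
  1,336.16 + 27.81% × (28,411.00 − 13,600.00) = 1,336.16 + 27.81% × 14,811.00 = 5,455.10
Social Insurance: cap 481,843.00 − YTD 472,078.00 = 9,765.00 subject; 1.2% × 9,765.00 = 117.18
Unemployment Insurance: 6% × 28,411.00 = 1,704.66
Health Levy: 2% × 28,411.00 = 568.22
Total: 5,455.10 + 117.18 + 1,704.66 + 568.22 = 7,845.16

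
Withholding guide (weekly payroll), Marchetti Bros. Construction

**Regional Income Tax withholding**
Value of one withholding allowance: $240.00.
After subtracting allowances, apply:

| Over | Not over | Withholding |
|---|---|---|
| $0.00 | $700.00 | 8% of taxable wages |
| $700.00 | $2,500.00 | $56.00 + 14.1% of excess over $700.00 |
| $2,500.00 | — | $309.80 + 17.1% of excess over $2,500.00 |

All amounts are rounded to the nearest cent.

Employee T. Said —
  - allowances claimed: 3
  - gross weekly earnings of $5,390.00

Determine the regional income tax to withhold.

$680.87

Regional Income Tax: taxable = $5,390.00 − 3×$240.00 = $4,670.00
  $309.80 + 17.1% × ($4,670.00 − $2,500.00) = $309.80 + 17.1% × $2,170.00 = $680.87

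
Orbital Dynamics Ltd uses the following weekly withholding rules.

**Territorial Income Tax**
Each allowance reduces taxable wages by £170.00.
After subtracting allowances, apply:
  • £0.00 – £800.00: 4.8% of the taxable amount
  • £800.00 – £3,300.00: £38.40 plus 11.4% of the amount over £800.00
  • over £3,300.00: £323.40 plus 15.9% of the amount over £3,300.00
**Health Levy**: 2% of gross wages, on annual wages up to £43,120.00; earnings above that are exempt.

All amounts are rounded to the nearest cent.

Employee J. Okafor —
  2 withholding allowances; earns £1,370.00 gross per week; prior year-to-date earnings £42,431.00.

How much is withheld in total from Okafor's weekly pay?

£78.40

Territorial Income Tax: taxable = £1,370.00 − 2×£170.00 = £1,030.00
  £38.40 + 11.4% × (£1,030.00 − £800.00) = £38.40 + 11.4% × £230.00 = £64.62
Health Levy: cap £43,120.00 − YTD £42,431.00 = £689.00 subject; 2% × £689.00 = £13.78
Total: £64.62 + £13.78 = £78.40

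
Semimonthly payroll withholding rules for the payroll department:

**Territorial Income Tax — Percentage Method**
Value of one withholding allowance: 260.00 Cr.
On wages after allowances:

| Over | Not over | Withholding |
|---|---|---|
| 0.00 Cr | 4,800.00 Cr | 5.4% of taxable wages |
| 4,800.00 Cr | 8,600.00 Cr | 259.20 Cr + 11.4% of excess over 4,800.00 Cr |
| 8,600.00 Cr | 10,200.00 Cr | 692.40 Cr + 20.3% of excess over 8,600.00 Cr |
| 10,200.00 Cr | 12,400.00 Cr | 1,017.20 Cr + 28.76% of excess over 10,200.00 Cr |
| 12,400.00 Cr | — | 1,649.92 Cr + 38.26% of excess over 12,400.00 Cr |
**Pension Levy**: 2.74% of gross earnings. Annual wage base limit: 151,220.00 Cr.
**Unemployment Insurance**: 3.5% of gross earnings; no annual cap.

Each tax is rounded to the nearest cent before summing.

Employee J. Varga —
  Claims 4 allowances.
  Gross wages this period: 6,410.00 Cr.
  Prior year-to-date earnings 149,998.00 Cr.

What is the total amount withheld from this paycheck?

582.01 Cr

Territorial Income Tax: taxable = 6,410.00 Cr − 4×260.00 Cr = 5,370.00 Cr
  259.20 Cr + 11.4% × (5,370.00 Cr − 4,800.00 Cr) = 259.20 Cr + 11.4% × 570.00 Cr = 324.18 Cr
Pension Levy: cap 151,220.00 Cr − YTD 149,998.00 Cr = 1,222.00 Cr subject; 2.74% × 1,222.00 Cr = 33.48 Cr
Unemployment Insurance: 3.5% × 6,410.00 Cr = 224.35 Cr
Total: 324.18 Cr + 33.48 Cr + 224.35 Cr = 582.01 Cr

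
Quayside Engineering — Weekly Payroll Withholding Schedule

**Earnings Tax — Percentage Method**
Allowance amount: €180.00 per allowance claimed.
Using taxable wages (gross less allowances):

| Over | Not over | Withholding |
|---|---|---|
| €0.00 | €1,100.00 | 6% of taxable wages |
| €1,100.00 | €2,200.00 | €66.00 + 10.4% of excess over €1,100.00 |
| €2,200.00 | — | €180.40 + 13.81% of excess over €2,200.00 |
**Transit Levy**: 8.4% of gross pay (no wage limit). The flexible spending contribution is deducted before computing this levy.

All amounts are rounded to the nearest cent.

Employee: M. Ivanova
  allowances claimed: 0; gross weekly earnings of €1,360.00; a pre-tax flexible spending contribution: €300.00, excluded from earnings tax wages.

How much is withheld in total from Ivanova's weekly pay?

Earnings Tax: taxable = €1,360.00 − €300.00 = €1,060.00
  6% × €1,060.00 = €63.60
Transit Levy: 8.4% × €1,060.00 = €89.04
Total: €63.60 + €89.04 = €152.64

€152.64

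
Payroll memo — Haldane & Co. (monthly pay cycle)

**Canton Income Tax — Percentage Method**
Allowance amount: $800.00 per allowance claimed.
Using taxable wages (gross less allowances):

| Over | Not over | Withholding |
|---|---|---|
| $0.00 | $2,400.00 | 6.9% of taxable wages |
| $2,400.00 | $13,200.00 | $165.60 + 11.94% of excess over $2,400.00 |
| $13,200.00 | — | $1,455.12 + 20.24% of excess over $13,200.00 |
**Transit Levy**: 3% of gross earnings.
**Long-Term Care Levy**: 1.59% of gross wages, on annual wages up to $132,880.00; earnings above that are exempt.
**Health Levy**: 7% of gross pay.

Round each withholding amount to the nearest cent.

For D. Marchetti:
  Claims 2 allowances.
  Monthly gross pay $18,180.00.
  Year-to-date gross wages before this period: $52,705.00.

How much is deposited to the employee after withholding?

$13,933.71

Canton Income Tax: taxable = $18,180.00 − 2×$800.00 = $16,580.00
  $1,455.12 + 20.24% × ($16,580.00 − $13,200.00) = $1,455.12 + 20.24% × $3,380.00 = $2,139.23
Transit Levy: 3% × $18,180.00 = $545.40
Long-Term Care Levy: 1.59% × $18,180.00 = $289.06
Health Levy: 7% × $18,180.00 = $1,272.60
Total withheld: $2,139.23 + $545.40 + $289.06 + $1,272.60 = $4,246.29
Net pay: $18,180.00 − $4,246.29 = $13,933.71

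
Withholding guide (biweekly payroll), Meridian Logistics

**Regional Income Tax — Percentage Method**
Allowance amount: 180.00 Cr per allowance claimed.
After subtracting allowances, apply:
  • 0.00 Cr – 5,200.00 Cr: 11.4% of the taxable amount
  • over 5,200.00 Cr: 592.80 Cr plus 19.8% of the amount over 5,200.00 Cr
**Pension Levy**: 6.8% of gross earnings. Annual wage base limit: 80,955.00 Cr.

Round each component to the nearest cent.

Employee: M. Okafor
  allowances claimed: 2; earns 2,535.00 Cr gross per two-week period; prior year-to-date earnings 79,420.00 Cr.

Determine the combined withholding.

352.33 Cr

Regional Income Tax: taxable = 2,535.00 Cr − 2×180.00 Cr = 2,175.00 Cr
  11.4% × 2,175.00 Cr = 247.95 Cr
Pension Levy: cap 80,955.00 Cr − YTD 79,420.00 Cr = 1,535.00 Cr subject; 6.8% × 1,535.00 Cr = 104.38 Cr
Total: 247.95 Cr + 104.38 Cr = 352.33 Cr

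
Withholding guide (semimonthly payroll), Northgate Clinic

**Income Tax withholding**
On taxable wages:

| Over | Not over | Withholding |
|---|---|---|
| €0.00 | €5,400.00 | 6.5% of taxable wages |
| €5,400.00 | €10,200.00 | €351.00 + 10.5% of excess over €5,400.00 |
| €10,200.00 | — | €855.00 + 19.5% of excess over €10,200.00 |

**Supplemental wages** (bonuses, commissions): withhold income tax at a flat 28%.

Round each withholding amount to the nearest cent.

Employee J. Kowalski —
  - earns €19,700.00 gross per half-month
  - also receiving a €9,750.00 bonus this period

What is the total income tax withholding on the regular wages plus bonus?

€5,437.50

Income Tax: taxable = €19,700.00
  €855.00 + 19.5% × (€19,700.00 − €10,200.00) = €855.00 + 19.5% × €9,500.00 = €2,707.50
Supplemental (28% flat on bonus): 28% × €9,750.00 = €2,730.00
Total income tax: €2,707.50 + €2,730.00 = €5,437.50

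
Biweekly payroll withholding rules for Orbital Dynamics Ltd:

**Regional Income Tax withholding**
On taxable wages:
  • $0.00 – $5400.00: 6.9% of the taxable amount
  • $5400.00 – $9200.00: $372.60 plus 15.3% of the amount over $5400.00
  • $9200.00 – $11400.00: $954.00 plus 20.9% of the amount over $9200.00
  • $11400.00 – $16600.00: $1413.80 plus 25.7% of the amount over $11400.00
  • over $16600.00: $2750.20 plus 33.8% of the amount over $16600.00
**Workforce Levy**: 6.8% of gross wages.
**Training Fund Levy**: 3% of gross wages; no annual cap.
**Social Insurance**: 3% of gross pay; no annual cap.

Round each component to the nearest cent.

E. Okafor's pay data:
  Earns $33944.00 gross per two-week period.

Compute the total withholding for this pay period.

$12957.30

Regional Income Tax: taxable = $33944.00
  $2750.20 + 33.8% × ($33944.00 − $16600.00) = $2750.20 + 33.8% × $17344.00 = $8612.47
Workforce Levy: 6.8% × $33944.00 = $2308.19
Training Fund Levy: 3% × $33944.00 = $1018.32
Social Insurance: 3% × $33944.00 = $1018.32
Total: $8612.47 + $2308.19 + $1018.32 + $1018.32 = $12957.30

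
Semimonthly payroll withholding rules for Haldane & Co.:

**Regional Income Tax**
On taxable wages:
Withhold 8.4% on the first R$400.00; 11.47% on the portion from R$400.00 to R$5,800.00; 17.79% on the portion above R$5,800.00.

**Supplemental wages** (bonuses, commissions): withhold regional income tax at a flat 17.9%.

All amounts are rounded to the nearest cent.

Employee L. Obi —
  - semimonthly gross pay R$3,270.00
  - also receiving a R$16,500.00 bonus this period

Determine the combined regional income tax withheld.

Regional Income Tax: taxable = R$3,270.00
  R$33.60 + 11.47% × (R$3,270.00 − R$400.00) = R$33.60 + 11.47% × R$2,870.00 = R$362.79
Supplemental (17.9% flat on bonus): 17.9% × R$16,500.00 = R$2,953.50
Total regional income tax: R$362.79 + R$2,953.50 = R$3,316.29

R$3,316.29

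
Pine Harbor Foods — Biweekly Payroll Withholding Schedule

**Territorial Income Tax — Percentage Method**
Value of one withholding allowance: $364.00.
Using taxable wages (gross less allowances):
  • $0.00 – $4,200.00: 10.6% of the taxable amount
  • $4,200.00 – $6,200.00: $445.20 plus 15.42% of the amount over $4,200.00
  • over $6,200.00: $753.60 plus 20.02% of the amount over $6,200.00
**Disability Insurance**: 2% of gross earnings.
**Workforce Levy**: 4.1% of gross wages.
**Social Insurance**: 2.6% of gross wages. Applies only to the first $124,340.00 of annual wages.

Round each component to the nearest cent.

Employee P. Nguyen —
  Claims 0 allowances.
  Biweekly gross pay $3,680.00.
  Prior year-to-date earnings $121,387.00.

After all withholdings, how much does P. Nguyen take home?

$2,988.66

Territorial Income Tax: taxable = $3,680.00
  10.6% × $3,680.00 = $390.08
Disability Insurance: 2% × $3,680.00 = $73.60
Workforce Levy: 4.1% × $3,680.00 = $150.88
Social Insurance: cap $124,340.00 − YTD $121,387.00 = $2,953.00 subject; 2.6% × $2,953.00 = $76.78
Total withheld: $390.08 + $73.60 + $150.88 + $76.78 = $691.34
Net pay: $3,680.00 − $691.34 = $2,988.66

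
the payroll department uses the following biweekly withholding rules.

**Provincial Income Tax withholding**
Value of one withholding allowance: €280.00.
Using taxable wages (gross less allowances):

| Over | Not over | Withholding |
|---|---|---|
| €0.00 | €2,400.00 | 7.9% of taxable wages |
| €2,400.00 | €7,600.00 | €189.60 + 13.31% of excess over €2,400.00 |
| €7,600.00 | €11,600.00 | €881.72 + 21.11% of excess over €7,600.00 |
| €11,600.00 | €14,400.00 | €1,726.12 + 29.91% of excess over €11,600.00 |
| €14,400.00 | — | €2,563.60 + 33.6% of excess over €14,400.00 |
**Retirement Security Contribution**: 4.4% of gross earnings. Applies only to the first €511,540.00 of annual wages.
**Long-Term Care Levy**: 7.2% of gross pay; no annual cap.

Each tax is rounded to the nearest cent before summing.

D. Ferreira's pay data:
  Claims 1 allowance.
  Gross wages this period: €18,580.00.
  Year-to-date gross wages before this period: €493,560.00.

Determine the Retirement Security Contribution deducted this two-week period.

Retirement Security Contribution: cap €511,540.00 − YTD €493,560.00 = €17,980.00 subject; 4.4% × €17,980.00 = €791.12

€791.12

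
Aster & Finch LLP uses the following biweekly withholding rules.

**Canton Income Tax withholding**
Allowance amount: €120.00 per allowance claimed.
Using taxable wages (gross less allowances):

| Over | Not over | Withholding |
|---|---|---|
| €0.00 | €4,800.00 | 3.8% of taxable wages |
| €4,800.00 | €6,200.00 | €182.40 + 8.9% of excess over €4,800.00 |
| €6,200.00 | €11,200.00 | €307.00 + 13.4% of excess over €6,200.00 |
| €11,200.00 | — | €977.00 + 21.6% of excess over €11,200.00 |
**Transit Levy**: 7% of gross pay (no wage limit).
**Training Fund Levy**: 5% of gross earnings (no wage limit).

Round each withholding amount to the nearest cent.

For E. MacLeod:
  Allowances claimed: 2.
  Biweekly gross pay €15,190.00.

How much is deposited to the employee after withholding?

€11,580.20

Canton Income Tax: taxable = €15,190.00 − 2×€120.00 = €14,950.00
  €977.00 + 21.6% × (€14,950.00 − €11,200.00) = €977.00 + 21.6% × €3,750.00 = €1,787.00
Transit Levy: 7% × €15,190.00 = €1,063.30
Training Fund Levy: 5% × €15,190.00 = €759.50
Total withheld: €1,787.00 + €1,063.30 + €759.50 = €3,609.80
Net pay: €15,190.00 − €3,609.80 = €11,580.20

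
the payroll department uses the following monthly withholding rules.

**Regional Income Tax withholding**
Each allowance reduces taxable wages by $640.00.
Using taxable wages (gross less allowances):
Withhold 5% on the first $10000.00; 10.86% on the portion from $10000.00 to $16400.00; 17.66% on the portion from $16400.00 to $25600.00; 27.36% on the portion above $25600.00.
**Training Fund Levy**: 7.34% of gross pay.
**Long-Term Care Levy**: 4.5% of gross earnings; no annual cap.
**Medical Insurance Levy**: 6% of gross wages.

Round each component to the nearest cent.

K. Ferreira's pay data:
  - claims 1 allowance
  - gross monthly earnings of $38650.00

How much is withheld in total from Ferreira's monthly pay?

$13110.30

Regional Income Tax: taxable = $38650.00 − 1×$640.00 = $38010.00
  $2819.76 + 27.36% × ($38010.00 − $25600.00) = $2819.76 + 27.36% × $12410.00 = $6215.14
Training Fund Levy: 7.34% × $38650.00 = $2836.91
Long-Term Care Levy: 4.5% × $38650.00 = $1739.25
Medical Insurance Levy: 6% × $38650.00 = $2319.00
Total: $6215.14 + $2836.91 + $1739.25 + $2319.00 = $13110.30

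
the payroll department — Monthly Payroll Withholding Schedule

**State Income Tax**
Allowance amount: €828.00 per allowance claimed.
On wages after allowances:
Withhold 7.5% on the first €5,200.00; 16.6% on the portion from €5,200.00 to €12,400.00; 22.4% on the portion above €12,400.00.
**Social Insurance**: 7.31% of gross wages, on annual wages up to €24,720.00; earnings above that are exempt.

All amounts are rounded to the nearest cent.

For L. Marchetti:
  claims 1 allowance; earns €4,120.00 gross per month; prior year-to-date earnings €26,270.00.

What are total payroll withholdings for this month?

€246.90

State Income Tax: taxable = €4,120.00 − 1×€828.00 = €3,292.00
  7.5% × €3,292.00 = €246.90
Social Insurance: YTD €26,270.00 ≥ cap €24,720.00 → €0.00
Total: €246.90 + €0.00 = €246.90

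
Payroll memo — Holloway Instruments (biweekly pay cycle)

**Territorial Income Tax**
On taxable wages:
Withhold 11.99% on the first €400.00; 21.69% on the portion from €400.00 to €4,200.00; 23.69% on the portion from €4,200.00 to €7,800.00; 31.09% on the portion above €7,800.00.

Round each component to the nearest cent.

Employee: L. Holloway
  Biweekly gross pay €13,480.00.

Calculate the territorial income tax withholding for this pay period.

Territorial Income Tax: taxable = €13,480.00
  €1,725.02 + 31.09% × (€13,480.00 − €7,800.00) = €1,725.02 + 31.09% × €5,680.00 = €3,490.93

€3,490.93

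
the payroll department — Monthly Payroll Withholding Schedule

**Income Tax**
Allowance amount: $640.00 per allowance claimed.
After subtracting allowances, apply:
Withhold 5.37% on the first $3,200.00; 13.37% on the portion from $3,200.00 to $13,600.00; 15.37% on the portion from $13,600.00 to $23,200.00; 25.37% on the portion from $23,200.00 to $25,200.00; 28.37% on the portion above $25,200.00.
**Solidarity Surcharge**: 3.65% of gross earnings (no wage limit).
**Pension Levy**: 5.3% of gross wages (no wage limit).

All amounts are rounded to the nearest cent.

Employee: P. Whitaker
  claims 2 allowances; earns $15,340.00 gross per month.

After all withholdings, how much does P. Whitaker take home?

Income Tax: taxable = $15,340.00 − 2×$640.00 = $14,060.00
  $1,562.32 + 15.37% × ($14,060.00 − $13,600.00) = $1,562.32 + 15.37% × $460.00 = $1,633.02
Solidarity Surcharge: 3.65% × $15,340.00 = $559.91
Pension Levy: 5.3% × $15,340.00 = $813.02
Total withheld: $1,633.02 + $559.91 + $813.02 = $3,005.95
Net pay: $15,340.00 − $3,005.95 = $12,334.05

$12,334.05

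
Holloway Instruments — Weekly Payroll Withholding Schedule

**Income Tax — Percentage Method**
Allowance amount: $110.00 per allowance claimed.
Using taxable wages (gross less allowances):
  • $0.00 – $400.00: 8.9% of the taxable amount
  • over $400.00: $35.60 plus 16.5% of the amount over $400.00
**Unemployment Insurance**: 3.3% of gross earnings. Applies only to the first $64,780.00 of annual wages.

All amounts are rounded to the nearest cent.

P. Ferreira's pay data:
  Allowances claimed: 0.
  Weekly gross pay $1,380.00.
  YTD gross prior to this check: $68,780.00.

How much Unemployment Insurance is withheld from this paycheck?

Unemployment Insurance: YTD $68,780.00 ≥ cap $64,780.00 → $0.00

$0.00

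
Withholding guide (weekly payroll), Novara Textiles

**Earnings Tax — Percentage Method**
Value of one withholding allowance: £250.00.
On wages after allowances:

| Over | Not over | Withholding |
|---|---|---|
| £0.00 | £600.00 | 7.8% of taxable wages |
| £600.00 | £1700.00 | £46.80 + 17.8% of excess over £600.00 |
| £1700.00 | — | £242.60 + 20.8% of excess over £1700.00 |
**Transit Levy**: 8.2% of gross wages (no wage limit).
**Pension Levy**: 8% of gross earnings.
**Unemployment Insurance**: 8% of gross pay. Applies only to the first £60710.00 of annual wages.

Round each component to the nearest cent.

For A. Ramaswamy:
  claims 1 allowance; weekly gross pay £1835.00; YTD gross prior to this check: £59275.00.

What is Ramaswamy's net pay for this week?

£1200.80

Earnings Tax: taxable = £1835.00 − 1×£250.00 = £1585.00
  £46.80 + 17.8% × (£1585.00 − £600.00) = £46.80 + 17.8% × £985.00 = £222.13
Transit Levy: 8.2% × £1835.00 = £150.47
Pension Levy: 8% × £1835.00 = £146.80
Unemployment Insurance: cap £60710.00 − YTD £59275.00 = £1435.00 subject; 8% × £1435.00 = £114.80
Total withheld: £222.13 + £150.47 + £146.80 + £114.80 = £634.20
Net pay: £1835.00 − £634.20 = £1200.80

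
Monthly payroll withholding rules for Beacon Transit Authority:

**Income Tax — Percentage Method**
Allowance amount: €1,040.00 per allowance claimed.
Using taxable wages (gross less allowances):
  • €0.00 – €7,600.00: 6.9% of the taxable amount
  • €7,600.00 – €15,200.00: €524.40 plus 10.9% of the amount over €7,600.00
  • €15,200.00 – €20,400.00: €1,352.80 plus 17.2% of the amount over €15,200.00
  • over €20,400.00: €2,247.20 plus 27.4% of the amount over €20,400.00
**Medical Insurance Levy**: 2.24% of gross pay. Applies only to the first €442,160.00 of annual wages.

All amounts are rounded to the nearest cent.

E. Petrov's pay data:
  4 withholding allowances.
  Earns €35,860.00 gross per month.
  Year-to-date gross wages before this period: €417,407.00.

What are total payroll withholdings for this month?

Income Tax: taxable = €35,860.00 − 4×€1,040.00 = €31,700.00
  €2,247.20 + 27.4% × (€31,700.00 − €20,400.00) = €2,247.20 + 27.4% × €11,300.00 = €5,343.40
Medical Insurance Levy: cap €442,160.00 − YTD €417,407.00 = €24,753.00 subject; 2.24% × €24,753.00 = €554.47
Total: €5,343.40 + €554.47 = €5,897.87

€5,897.87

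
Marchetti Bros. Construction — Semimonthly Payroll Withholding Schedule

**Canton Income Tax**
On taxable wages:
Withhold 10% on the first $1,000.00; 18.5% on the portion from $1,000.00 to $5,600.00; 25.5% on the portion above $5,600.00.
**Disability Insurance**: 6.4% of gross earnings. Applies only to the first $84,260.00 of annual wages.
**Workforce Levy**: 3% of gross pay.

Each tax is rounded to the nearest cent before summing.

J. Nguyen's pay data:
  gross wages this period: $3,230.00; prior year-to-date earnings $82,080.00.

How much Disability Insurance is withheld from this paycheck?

Disability Insurance: cap $84,260.00 − YTD $82,080.00 = $2,180.00 subject; 6.4% × $2,180.00 = $139.52

$139.52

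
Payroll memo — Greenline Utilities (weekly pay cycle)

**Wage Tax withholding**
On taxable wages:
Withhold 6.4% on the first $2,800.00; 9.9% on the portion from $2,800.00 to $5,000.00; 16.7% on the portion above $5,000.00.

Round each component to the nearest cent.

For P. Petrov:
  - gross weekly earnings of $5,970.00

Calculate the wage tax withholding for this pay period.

$558.99

Wage Tax: taxable = $5,970.00
  $397.00 + 16.7% × ($5,970.00 − $5,000.00) = $397.00 + 16.7% × $970.00 = $558.99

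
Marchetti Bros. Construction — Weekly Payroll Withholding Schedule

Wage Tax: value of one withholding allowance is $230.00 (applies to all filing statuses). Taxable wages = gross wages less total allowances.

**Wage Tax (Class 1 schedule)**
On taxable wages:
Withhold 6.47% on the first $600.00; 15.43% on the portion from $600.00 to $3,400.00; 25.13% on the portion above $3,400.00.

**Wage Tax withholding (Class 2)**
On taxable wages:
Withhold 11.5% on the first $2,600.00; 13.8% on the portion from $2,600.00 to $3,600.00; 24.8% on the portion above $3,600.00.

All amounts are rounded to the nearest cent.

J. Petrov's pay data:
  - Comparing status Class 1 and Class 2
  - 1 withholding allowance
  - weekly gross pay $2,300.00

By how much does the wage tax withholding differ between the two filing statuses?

$27.59

Wage Tax (Class 1): taxable = $2,300.00 − 1×$230.00 = $2,070.00
  $38.82 + 15.43% × ($2,070.00 − $600.00) = $38.82 + 15.43% × $1,470.00 = $265.64
Wage Tax (Class 2): taxable = $2,300.00 − 1×$230.00 = $2,070.00
  11.5% × $2,070.00 = $238.05
Difference: |$265.64 − $238.05| = $27.59 (higher under Class 1)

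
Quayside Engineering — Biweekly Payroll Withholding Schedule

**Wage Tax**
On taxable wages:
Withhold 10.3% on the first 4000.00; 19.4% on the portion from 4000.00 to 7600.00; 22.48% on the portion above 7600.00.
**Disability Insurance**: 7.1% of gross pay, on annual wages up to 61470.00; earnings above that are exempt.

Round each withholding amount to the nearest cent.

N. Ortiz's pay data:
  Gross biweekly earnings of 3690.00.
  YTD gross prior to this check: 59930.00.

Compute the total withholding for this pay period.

489.41

Wage Tax: taxable = 3690.00
  10.3% × 3690.00 = 380.07
Disability Insurance: cap 61470.00 − YTD 59930.00 = 1540.00 subject; 7.1% × 1540.00 = 109.34
Total: 380.07 + 109.34 = 489.41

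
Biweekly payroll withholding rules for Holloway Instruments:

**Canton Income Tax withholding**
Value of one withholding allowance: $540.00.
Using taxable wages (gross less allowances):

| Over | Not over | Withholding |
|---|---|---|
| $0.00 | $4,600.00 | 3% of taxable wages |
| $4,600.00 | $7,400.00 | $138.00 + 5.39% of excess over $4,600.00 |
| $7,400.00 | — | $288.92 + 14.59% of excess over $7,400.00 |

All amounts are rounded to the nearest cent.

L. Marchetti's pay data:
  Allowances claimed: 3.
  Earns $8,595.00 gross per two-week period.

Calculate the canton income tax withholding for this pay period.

Canton Income Tax: taxable = $8,595.00 − 3×$540.00 = $6,975.00
  $138.00 + 5.39% × ($6,975.00 − $4,600.00) = $138.00 + 5.39% × $2,375.00 = $266.01

$266.01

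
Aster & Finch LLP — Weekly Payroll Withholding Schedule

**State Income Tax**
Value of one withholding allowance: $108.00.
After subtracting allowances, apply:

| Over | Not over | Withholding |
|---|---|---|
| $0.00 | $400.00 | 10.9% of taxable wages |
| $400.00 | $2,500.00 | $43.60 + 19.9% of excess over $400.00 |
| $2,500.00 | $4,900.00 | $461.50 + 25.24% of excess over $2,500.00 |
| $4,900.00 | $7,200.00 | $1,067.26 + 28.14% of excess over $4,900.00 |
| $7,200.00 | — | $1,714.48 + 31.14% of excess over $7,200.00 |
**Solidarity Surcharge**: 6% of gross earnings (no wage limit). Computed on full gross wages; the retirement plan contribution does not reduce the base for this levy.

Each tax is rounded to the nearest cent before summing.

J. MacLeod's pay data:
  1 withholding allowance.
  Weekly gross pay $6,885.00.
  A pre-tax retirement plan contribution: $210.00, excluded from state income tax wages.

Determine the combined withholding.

$1,949.45

State Income Tax: taxable = $6,885.00 − $210.00 − 1×$108.00 = $6,567.00
  $1,067.26 + 28.14% × ($6,567.00 − $4,900.00) = $1,067.26 + 28.14% × $1,667.00 = $1,536.35
Solidarity Surcharge: 6% × $6,885.00 = $413.10
Total: $1,536.35 + $413.10 = $1,949.45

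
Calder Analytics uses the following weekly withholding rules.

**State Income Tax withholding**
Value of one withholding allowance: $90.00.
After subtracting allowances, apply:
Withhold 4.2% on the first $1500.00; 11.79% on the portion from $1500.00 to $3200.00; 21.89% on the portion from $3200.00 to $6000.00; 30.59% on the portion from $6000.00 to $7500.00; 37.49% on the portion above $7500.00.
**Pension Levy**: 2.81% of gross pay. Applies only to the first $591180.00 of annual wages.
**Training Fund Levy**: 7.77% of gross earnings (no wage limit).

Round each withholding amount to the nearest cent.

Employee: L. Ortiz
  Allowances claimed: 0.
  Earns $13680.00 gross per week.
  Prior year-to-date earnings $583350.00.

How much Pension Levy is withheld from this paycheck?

$220.02

Pension Levy: cap $591180.00 − YTD $583350.00 = $7830.00 subject; 2.81% × $7830.00 = $220.02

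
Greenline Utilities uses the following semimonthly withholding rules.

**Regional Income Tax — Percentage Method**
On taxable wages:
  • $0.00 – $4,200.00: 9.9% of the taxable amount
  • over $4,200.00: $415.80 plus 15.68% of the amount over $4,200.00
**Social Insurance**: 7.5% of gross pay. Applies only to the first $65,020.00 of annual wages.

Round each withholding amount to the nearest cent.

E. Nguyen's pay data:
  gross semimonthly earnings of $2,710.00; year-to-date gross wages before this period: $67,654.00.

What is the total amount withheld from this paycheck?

$268.29

Regional Income Tax: taxable = $2,710.00
  9.9% × $2,710.00 = $268.29
Social Insurance: YTD $67,654.00 ≥ cap $65,020.00 → $0.00
Total: $268.29 + $0.00 = $268.29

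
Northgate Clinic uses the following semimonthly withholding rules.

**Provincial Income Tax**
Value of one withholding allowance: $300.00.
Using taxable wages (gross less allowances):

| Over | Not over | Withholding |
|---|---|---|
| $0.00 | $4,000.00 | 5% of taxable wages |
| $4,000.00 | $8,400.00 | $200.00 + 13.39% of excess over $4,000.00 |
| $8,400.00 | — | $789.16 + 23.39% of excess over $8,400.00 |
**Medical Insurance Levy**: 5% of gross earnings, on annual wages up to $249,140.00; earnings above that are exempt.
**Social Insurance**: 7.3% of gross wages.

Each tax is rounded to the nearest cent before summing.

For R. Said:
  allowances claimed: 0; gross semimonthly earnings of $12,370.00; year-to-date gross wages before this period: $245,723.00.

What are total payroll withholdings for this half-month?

Provincial Income Tax: taxable = $12,370.00
  $789.16 + 23.39% × ($12,370.00 − $8,400.00) = $789.16 + 23.39% × $3,970.00 = $1,717.74
Medical Insurance Levy: cap $249,140.00 − YTD $245,723.00 = $3,417.00 subject; 5% × $3,417.00 = $170.85
Social Insurance: 7.3% × $12,370.00 = $903.01
Total: $1,717.74 + $170.85 + $903.01 = $2,791.60

$2,791.60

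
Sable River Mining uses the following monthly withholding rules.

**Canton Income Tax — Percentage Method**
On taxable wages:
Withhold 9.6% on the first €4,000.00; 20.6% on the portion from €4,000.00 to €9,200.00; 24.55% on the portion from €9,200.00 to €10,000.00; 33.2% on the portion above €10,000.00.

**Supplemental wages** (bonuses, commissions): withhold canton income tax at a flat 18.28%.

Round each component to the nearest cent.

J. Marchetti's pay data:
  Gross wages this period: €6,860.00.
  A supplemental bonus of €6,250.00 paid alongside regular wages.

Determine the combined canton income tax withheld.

Canton Income Tax: taxable = €6,860.00
  €384.00 + 20.6% × (€6,860.00 − €4,000.00) = €384.00 + 20.6% × €2,860.00 = €973.16
Supplemental (18.28% flat on bonus): 18.28% × €6,250.00 = €1,142.50
Total canton income tax: €973.16 + €1,142.50 = €2,115.66

€2,115.66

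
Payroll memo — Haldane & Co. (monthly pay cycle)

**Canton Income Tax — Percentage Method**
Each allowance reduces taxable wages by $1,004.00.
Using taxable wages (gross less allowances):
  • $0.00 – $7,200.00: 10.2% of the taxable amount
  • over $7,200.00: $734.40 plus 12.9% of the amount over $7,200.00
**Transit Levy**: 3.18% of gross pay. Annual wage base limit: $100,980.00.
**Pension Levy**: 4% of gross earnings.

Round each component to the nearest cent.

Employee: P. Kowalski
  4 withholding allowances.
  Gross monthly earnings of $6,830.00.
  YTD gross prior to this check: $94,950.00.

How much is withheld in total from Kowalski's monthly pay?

Canton Income Tax: taxable = $6,830.00 − 4×$1,004.00 = $2,814.00
  10.2% × $2,814.00 = $287.03
Transit Levy: cap $100,980.00 − YTD $94,950.00 = $6,030.00 subject; 3.18% × $6,030.00 = $191.75
Pension Levy: 4% × $6,830.00 = $273.20
Total: $287.03 + $191.75 + $273.20 = $751.98

$751.98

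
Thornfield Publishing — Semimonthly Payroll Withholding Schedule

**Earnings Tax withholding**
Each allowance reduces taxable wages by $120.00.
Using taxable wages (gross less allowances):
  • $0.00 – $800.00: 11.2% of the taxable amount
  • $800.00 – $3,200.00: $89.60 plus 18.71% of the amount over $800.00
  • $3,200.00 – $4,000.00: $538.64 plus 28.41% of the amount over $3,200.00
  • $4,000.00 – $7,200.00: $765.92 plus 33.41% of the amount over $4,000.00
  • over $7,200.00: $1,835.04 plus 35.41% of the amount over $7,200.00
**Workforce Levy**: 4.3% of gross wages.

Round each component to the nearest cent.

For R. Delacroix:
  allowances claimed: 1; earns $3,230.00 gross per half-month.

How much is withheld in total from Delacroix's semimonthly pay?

$660.69

Earnings Tax: taxable = $3,230.00 − 1×$120.00 = $3,110.00
  $89.60 + 18.71% × ($3,110.00 − $800.00) = $89.60 + 18.71% × $2,310.00 = $521.80
Workforce Levy: 4.3% × $3,230.00 = $138.89
Total: $521.80 + $138.89 = $660.69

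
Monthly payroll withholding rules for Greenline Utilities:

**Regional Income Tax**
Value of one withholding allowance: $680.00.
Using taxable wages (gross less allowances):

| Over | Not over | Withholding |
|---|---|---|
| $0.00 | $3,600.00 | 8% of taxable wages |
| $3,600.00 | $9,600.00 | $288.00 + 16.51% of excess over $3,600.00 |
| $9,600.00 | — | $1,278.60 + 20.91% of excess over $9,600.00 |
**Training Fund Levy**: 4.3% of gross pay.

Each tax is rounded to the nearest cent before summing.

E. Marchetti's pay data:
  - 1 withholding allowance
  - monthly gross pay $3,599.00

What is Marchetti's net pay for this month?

$3,210.72

Regional Income Tax: taxable = $3,599.00 − 1×$680.00 = $2,919.00
  8% × $2,919.00 = $233.52
Training Fund Levy: 4.3% × $3,599.00 = $154.76
Total withheld: $233.52 + $154.76 = $388.28
Net pay: $3,599.00 − $388.28 = $3,210.72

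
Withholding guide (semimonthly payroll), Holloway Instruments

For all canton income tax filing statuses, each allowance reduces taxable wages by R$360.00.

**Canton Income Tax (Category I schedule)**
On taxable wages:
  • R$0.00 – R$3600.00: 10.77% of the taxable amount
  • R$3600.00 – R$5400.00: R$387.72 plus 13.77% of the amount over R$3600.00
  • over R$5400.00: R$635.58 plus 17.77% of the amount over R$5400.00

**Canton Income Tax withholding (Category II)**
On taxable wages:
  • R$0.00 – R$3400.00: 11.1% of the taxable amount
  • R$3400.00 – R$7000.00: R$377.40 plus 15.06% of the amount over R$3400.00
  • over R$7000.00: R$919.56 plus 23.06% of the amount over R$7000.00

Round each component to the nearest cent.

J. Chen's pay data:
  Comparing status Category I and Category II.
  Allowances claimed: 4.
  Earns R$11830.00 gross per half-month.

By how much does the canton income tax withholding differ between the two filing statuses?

Canton Income Tax (Category I): taxable = R$11830.00 − 4×R$360.00 = R$10390.00
  R$635.58 + 17.77% × (R$10390.00 − R$5400.00) = R$635.58 + 17.77% × R$4990.00 = R$1522.30
Canton Income Tax (Category II): taxable = R$11830.00 − 4×R$360.00 = R$10390.00
  R$919.56 + 23.06% × (R$10390.00 − R$7000.00) = R$919.56 + 23.06% × R$3390.00 = R$1701.29
Difference: |R$1522.30 − R$1701.29| = R$178.99 (higher under Category II)

R$178.99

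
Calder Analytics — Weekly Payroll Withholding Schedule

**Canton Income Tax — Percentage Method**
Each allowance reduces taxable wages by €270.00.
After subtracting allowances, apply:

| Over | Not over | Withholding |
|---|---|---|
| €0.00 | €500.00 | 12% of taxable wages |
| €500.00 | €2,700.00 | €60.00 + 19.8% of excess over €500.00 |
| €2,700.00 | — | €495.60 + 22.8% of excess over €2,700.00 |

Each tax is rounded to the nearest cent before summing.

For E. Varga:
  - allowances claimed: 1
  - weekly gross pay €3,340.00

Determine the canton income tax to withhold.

€579.96

Canton Income Tax: taxable = €3,340.00 − 1×€270.00 = €3,070.00
  €495.60 + 22.8% × (€3,070.00 − €2,700.00) = €495.60 + 22.8% × €370.00 = €579.96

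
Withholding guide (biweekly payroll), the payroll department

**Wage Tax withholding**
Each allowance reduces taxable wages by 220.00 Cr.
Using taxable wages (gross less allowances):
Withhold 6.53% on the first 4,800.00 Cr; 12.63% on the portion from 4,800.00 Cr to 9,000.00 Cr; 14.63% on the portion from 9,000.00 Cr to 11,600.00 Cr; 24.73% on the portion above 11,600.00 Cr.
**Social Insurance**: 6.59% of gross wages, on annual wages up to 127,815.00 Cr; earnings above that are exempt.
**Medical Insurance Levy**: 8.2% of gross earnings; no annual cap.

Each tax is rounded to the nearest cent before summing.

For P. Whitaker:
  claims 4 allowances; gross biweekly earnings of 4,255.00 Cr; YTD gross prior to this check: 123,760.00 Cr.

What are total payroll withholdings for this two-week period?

836.52 Cr

Wage Tax: taxable = 4,255.00 Cr − 4×220.00 Cr = 3,375.00 Cr
  6.53% × 3,375.00 Cr = 220.39 Cr
Social Insurance: cap 127,815.00 Cr − YTD 123,760.00 Cr = 4,055.00 Cr subject; 6.59% × 4,055.00 Cr = 267.22 Cr
Medical Insurance Levy: 8.2% × 4,255.00 Cr = 348.91 Cr
Total: 220.39 Cr + 267.22 Cr + 348.91 Cr = 836.52 Cr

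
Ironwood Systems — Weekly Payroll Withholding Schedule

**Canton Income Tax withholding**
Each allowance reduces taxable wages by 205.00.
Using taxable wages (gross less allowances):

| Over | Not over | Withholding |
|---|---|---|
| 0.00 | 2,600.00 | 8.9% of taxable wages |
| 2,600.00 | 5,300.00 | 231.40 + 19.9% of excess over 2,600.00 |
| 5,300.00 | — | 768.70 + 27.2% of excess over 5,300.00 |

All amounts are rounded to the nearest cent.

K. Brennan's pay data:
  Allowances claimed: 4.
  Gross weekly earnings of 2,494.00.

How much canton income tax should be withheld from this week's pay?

148.99

Canton Income Tax: taxable = 2,494.00 − 4×205.00 = 1,674.00
  8.9% × 1,674.00 = 148.99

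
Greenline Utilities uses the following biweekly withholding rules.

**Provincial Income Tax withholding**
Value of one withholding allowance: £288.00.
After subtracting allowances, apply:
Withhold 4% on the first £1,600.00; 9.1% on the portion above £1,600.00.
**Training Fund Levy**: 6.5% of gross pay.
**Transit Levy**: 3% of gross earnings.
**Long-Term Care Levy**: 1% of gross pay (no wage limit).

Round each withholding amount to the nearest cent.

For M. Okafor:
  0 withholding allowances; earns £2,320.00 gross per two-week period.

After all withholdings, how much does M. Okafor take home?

£1,946.88

Provincial Income Tax: taxable = £2,320.00
  £64.00 + 9.1% × (£2,320.00 − £1,600.00) = £64.00 + 9.1% × £720.00 = £129.52
Training Fund Levy: 6.5% × £2,320.00 = £150.80
Transit Levy: 3% × £2,320.00 = £69.60
Long-Term Care Levy: 1% × £2,320.00 = £23.20
Total withheld: £129.52 + £150.80 + £69.60 + £23.20 = £373.12
Net pay: £2,320.00 − £373.12 = £1,946.88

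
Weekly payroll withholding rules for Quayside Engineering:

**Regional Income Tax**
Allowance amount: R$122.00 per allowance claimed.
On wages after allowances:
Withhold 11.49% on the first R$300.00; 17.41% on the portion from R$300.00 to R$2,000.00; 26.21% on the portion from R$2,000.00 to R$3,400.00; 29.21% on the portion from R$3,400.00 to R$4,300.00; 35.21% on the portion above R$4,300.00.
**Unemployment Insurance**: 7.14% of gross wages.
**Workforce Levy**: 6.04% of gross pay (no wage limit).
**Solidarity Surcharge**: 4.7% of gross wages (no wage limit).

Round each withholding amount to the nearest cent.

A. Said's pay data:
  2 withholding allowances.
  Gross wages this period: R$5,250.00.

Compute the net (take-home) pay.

R$3,102.45

Regional Income Tax: taxable = R$5,250.00 − 2×R$122.00 = R$5,006.00
  R$960.27 + 35.21% × (R$5,006.00 − R$4,300.00) = R$960.27 + 35.21% × R$706.00 = R$1,208.85
Unemployment Insurance: 7.14% × R$5,250.00 = R$374.85
Workforce Levy: 6.04% × R$5,250.00 = R$317.10
Solidarity Surcharge: 4.7% × R$5,250.00 = R$246.75
Total withheld: R$1,208.85 + R$374.85 + R$317.10 + R$246.75 = R$2,147.55
Net pay: R$5,250.00 − R$2,147.55 = R$3,102.45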